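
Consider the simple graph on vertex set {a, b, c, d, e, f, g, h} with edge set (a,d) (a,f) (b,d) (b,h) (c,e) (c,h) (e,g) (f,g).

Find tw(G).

2

A width-2 tree decomposition is:
Bags: B1 = {b, c, h}  B2 = {b, c, d}  B3 = {a, c, d}  B4 = {a, c, f}  B5 = {c, f, g}  B6 = {c, e, g}
Tree: B1–B2, B2–B3, B3–B4, B4–B5, B5–B6
Every bag has size at most 3, so the width is 3 − 1 = 2 and tw(G) ≤ 2. Since c–h–b–d–a–f–g–e–c is a cycle in G, G is not acyclic. Forests are exactly the graphs of treewidth ≤ 1, so tw(G) ≥ 2. Hence tw(G) = 2 exactly.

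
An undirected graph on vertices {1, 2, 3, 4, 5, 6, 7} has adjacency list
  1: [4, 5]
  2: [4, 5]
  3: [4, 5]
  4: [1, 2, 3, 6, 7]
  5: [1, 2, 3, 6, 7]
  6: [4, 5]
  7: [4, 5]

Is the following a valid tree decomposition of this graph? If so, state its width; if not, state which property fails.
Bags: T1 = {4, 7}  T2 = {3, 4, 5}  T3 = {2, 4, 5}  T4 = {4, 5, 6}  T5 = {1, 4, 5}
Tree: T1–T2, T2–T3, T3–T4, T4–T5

No — edge (5,7) lies in no bag.

A tree decomposition must satisfy three properties: every vertex lies in some bag; for every edge, both endpoints lie together in some bag; and for every vertex, the bags containing it form a connected subtree. Here edge (5,7) lies in no bag, so the decomposition is invalid.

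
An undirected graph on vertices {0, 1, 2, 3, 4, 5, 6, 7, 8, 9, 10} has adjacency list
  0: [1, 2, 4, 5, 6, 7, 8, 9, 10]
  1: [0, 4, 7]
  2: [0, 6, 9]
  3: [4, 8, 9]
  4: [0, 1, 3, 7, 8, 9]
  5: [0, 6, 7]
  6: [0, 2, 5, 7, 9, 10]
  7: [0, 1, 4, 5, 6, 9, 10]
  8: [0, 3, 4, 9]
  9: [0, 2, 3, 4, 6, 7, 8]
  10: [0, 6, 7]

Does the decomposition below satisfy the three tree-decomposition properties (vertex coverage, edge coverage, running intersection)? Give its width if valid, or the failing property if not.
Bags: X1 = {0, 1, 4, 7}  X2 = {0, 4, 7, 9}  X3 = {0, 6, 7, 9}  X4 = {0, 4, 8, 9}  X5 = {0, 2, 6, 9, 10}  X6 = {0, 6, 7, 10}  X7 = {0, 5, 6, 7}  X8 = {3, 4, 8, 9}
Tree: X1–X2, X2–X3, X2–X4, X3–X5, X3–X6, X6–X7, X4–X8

A tree decomposition must satisfy three properties: every vertex lies in some bag; for every edge, both endpoints lie together in some bag; and for every vertex, the bags containing it form a connected subtree. Here bags containing vertex 10 are not connected in the tree, so the decomposition is invalid.

No — bags containing vertex 10 are not connected in the tree.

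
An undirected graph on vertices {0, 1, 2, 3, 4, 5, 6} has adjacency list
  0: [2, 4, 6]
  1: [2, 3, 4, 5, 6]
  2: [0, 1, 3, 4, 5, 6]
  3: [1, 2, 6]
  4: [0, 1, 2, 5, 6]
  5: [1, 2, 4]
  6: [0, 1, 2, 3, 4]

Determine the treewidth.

A width-3 tree decomposition is:
Bags: B1 = {1, 2, 3, 6}  B2 = {1, 2, 4, 6}  B3 = {0, 2, 4, 6}  B4 = {1, 2, 4, 5}
Tree: B1–B2, B2–B3, B2–B4
Each bag holds 4 vertices, so the decomposition has width 3, which upper-bounds the treewidth. Conversely, {0, 2, 4, 6} is a clique of size 4, and the vertices of any clique must share a bag in every tree decomposition; so some bag has ≥ 4 vertices and tw(G) ≥ 3. Therefore the treewidth is 3.

3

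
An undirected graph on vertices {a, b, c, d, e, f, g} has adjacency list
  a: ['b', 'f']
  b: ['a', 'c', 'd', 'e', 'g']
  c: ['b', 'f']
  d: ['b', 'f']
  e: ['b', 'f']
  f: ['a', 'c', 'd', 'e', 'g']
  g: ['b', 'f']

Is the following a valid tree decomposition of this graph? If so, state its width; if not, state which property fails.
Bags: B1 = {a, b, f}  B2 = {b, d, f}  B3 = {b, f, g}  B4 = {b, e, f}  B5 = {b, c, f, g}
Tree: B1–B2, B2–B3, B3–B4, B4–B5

No — bags containing vertex g are not connected in the tree.

A tree decomposition must satisfy three properties: every vertex lies in some bag; for every edge, both endpoints lie together in some bag; and for every vertex, the bags containing it form a connected subtree. Here bags containing vertex g are not connected in the tree, so the decomposition is invalid.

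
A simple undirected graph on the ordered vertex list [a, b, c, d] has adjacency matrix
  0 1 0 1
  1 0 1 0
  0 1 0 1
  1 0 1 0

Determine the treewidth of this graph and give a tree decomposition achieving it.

Treewidth 2.
Bags: B1 = {b, c, d}  B2 = {a, b, d}
Tree: B1–B2

The largest bag has 3 vertices, giving width 2; this decomposition certifies tw(G) ≤ 2. For the lower bound, G contains the cycle b–c–d–a–b, so G is not a forest; only forests have treewidth ≤ 1, hence tw(G) ≥ 2. Combining the bounds, tw(G) = 2.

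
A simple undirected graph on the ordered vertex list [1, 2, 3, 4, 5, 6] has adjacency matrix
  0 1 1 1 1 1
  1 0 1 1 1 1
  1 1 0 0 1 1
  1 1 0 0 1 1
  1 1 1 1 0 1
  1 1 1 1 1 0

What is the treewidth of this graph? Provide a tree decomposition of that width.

Treewidth 4.
Bags: B1 = {1, 2, 3, 5, 6}  B2 = {1, 2, 4, 5, 6}
Tree: B1–B2

Each bag holds 5 vertices, so the decomposition has width 4, which upper-bounds the treewidth. For the lower bound, the 5 vertices {1, 2, 3, 5, 6} are pairwise adjacent, and any tree decomposition puts a clique entirely inside one bag — forcing width ≥ 4. Combining the bounds, tw(G) = 4.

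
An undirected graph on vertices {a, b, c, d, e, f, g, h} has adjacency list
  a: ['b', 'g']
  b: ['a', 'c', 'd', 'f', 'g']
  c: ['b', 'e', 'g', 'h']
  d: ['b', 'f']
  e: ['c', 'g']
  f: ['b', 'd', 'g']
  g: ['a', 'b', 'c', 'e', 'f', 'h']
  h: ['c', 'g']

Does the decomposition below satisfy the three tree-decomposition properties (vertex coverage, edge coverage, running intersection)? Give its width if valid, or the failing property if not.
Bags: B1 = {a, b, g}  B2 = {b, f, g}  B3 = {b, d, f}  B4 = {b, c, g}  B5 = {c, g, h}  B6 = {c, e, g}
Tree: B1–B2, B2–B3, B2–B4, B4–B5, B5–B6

Every vertex of G appears in some bag (union = {a, b, c, d, e, f, g, h}); every edge is covered by a bag; and for each vertex v the set of bags containing v is connected in the bag tree. The decomposition is therefore valid. The largest bag has 3 vertices, so the width is 2.

Yes; width 2.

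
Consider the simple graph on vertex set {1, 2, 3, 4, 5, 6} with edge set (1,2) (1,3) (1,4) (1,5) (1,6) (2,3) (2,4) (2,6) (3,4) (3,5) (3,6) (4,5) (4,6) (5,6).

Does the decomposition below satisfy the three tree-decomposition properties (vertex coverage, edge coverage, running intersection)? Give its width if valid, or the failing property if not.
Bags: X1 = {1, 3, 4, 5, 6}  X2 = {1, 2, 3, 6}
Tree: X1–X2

No — edge (4,2) lies in no bag.

A tree decomposition must satisfy three properties: every vertex lies in some bag; for every edge, both endpoints lie together in some bag; and for every vertex, the bags containing it form a connected subtree. Here edge (4,2) lies in no bag, so the decomposition is invalid.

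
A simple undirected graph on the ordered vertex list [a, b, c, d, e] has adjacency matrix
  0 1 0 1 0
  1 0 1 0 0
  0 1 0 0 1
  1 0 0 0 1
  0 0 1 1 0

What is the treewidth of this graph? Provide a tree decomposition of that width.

The largest bag has 3 vertices, giving width 2; this decomposition certifies tw(G) ≤ 2. For the lower bound, G contains the cycle c–b–a–d–e–c, so G is not a forest; only forests have treewidth ≤ 1, hence tw(G) ≥ 2. The upper and lower bounds meet at 2, so that is the treewidth.

Treewidth 2.
One such decomposition:
Bags: B1 = {a, b, c}  B2 = {a, c, d}  B3 = {c, d, e}
Tree: B1–B2, B2–B3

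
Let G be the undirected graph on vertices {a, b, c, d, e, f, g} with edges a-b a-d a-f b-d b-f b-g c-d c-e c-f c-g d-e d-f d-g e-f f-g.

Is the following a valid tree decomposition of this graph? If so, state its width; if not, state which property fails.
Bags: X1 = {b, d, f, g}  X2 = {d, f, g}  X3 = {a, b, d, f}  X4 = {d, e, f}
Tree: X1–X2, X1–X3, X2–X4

No — vertex c appears in no bag.

A tree decomposition must satisfy three properties: every vertex lies in some bag; for every edge, both endpoints lie together in some bag; and for every vertex, the bags containing it form a connected subtree. Here vertex c appears in no bag, so the decomposition is invalid.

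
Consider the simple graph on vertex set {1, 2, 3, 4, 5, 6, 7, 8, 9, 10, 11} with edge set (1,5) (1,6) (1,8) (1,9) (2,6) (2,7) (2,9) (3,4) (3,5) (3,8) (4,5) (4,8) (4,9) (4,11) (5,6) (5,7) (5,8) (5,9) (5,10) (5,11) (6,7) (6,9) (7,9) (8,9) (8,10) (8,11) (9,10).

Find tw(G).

A width-3 tree decomposition is:
Bags: B1 = {1, 5, 6, 9}  B2 = {5, 6, 7, 9}  B3 = {1, 5, 8, 9}  B4 = {4, 5, 8, 9}  B5 = {5, 8, 9, 10}  B6 = {2, 6, 7, 9}  B7 = {4, 5, 8, 11}  B8 = {3, 4, 5, 8}
Tree: B1–B2, B1–B3, B3–B4, B4–B5, B2–B6, B4–B7, B7–B8
Each bag holds 4 vertices, so the decomposition has width 3, which upper-bounds the treewidth. For the lower bound, the 4 vertices {2, 6, 7, 9} are pairwise adjacent, and any tree decomposition puts a clique entirely inside one bag — forcing width ≥ 3. The upper and lower bounds meet at 3, so that is the treewidth.

3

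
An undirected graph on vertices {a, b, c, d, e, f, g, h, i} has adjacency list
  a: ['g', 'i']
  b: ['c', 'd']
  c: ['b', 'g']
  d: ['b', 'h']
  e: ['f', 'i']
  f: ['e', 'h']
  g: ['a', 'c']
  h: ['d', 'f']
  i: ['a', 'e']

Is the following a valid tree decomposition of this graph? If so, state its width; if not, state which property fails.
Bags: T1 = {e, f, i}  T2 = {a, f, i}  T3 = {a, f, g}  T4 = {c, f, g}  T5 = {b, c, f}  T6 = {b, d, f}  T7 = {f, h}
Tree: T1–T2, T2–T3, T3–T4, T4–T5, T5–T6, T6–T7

No — edge (d,h) lies in no bag.

A tree decomposition must satisfy three properties: every vertex lies in some bag; for every edge, both endpoints lie together in some bag; and for every vertex, the bags containing it form a connected subtree. Here edge (d,h) lies in no bag, so the decomposition is invalid.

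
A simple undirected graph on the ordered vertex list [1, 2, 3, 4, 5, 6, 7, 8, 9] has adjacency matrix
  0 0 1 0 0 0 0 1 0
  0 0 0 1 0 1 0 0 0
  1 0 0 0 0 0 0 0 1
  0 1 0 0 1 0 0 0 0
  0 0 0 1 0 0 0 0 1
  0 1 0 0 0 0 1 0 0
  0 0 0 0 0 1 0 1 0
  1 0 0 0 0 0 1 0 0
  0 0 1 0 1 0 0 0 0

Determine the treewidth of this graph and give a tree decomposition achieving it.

Treewidth 2.
Bags: B1 = {2, 4, 6}  B2 = {4, 6, 7}  B3 = {4, 7, 8}  B4 = {1, 4, 8}  B5 = {1, 3, 4}  B6 = {3, 4, 9}  B7 = {4, 5, 9}
Tree: B1–B2, B2–B3, B3–B4, B4–B5, B5–B6, B6–B7

The largest bag has 3 vertices, giving width 2; this decomposition certifies tw(G) ≤ 2. Since 4–2–6–7–8–1–3–9–5–4 is a cycle in G, G is not acyclic. Forests are exactly the graphs of treewidth ≤ 1, so tw(G) ≥ 2. The upper and lower bounds meet at 2, so that is the treewidth.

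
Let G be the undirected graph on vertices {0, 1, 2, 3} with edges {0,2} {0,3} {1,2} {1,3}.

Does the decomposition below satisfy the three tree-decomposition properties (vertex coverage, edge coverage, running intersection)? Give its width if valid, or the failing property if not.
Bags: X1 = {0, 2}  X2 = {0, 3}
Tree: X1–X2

No — vertex 1 appears in no bag.

A tree decomposition must satisfy three properties: every vertex lies in some bag; for every edge, both endpoints lie together in some bag; and for every vertex, the bags containing it form a connected subtree. Here vertex 1 appears in no bag, so the decomposition is invalid.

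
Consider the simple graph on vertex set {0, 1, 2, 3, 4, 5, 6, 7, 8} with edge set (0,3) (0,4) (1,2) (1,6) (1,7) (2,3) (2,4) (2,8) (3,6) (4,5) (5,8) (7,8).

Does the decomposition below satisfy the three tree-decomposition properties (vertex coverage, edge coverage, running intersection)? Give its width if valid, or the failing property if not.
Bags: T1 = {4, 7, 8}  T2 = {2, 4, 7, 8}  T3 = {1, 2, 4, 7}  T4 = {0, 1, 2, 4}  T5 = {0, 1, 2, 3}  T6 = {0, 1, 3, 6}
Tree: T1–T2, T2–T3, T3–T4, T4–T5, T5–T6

A tree decomposition must satisfy three properties: every vertex lies in some bag; for every edge, both endpoints lie together in some bag; and for every vertex, the bags containing it form a connected subtree. Here vertex 5 appears in no bag, so the decomposition is invalid.

No — vertex 5 appears in no bag.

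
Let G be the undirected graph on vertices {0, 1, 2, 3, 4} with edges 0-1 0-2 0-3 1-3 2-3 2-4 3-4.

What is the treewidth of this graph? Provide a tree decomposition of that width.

Treewidth 2.
Bags: B1 = {0, 2, 3}  B2 = {2, 3, 4}  B3 = {0, 1, 3}
Tree: B1–B2, B1–B3

The largest bag has 3 vertices, giving width 2; this decomposition certifies tw(G) ≤ 2. On the other hand G contains the 3-clique {0, 1, 3}. A clique must lie in a single bag of any decomposition, so no decomposition can have width below 2. Therefore the treewidth is 2.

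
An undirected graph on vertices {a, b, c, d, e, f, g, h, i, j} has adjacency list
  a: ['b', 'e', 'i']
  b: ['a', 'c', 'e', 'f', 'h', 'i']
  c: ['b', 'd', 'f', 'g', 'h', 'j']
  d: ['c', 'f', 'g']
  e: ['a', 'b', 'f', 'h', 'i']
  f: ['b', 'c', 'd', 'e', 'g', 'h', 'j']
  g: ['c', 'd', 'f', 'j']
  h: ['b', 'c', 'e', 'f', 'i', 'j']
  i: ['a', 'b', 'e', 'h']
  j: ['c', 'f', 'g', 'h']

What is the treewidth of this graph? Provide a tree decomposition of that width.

Every bag has size at most 4, so the width is 4 − 1 = 3 and tw(G) ≤ 3. On the other hand G contains the 4-clique {a, b, e, i}. A clique must lie in a single bag of any decomposition, so no decomposition can have width below 3. Hence tw(G) = 3 exactly.

Treewidth 3.
One such decomposition:
Bags: B1 = {c, f, h, j}  B2 = {b, c, f, h}  B3 = {b, e, f, h}  B4 = {c, f, g, j}  B5 = {c, d, f, g}  B6 = {b, e, h, i}  B7 = {a, b, e, i}
Tree: B1–B2, B2–B3, B1–B4, B4–B5, B3–B6, B6–B7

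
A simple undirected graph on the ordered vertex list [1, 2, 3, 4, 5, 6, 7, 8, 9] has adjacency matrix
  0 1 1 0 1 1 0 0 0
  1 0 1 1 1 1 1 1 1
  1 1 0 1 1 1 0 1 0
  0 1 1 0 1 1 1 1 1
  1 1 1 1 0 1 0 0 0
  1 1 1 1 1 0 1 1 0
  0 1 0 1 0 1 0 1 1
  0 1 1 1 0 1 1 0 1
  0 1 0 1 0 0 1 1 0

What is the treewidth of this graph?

4

A width-4 tree decomposition is:
Bags: B1 = {2, 3, 4, 5, 6}  B2 = {1, 2, 3, 5, 6}  B3 = {2, 3, 4, 6, 8}  B4 = {2, 4, 6, 7, 8}  B5 = {2, 4, 7, 8, 9}
Tree: B1–B2, B1–B3, B3–B4, B4–B5
Each bag holds 5 vertices, so the decomposition has width 4, which upper-bounds the treewidth. On the other hand G contains the 5-clique {1, 2, 3, 5, 6}. A clique must lie in a single bag of any decomposition, so no decomposition can have width below 4. The upper and lower bounds meet at 4, so that is the treewidth.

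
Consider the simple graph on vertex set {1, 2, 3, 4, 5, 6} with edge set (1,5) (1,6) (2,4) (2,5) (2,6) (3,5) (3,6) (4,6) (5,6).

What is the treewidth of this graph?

A width-2 tree decomposition is:
Bags: B1 = {1, 5, 6}  B2 = {3, 5, 6}  B3 = {2, 5, 6}  B4 = {2, 4, 6}
Tree: B1–B2, B2–B3, B3–B4
Every bag has size at most 3, so the width is 3 − 1 = 2 and tw(G) ≤ 2. On the other hand G contains the 3-clique {2, 4, 6}. A clique must lie in a single bag of any decomposition, so no decomposition can have width below 2. Hence tw(G) = 2 exactly.

2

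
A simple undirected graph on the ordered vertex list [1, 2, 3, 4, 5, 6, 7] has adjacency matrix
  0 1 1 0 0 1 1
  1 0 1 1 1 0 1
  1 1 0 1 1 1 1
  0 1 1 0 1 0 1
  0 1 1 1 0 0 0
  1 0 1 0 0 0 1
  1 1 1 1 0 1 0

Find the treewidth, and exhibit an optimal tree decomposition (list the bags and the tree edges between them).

Treewidth 3.
One optimal decomposition is:
Bags: B1 = {1, 2, 3, 7}  B2 = {2, 3, 4, 7}  B3 = {1, 3, 6, 7}  B4 = {2, 3, 4, 5}
Tree: B1–B2, B1–B3, B2–B4

The largest bag has 4 vertices, giving width 3; this decomposition certifies tw(G) ≤ 3. Conversely, {1, 2, 3, 7} is a clique of size 4, and the vertices of any clique must share a bag in every tree decomposition; so some bag has ≥ 4 vertices and tw(G) ≥ 3. The upper and lower bounds meet at 3, so that is the treewidth.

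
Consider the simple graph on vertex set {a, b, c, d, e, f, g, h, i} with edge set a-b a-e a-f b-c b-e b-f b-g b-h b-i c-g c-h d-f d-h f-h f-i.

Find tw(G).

2

A width-2 tree decomposition is:
Bags: B1 = {b, f, i}  B2 = {b, f, h}  B3 = {b, c, h}  B4 = {d, f, h}  B5 = {a, b, f}  B6 = {a, b, e}  B7 = {b, c, g}
Tree: B1–B2, B2–B3, B2–B4, B2–B5, B5–B6, B3–B7
Every bag has size at most 3, so the width is 3 − 1 = 2 and tw(G) ≤ 2. On the other hand G contains the 3-clique {d, f, h}. A clique must lie in a single bag of any decomposition, so no decomposition can have width below 2. Combining the bounds, tw(G) = 2.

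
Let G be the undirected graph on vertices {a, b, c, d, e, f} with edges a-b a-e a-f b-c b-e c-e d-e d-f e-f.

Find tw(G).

2

A width-2 tree decomposition is:
Bags: B1 = {d, e, f}  B2 = {a, e, f}  B3 = {a, b, e}  B4 = {b, c, e}
Tree: B1–B2, B2–B3, B3–B4
Every bag has size at most 3, so the width is 3 − 1 = 2 and tw(G) ≤ 2. For the lower bound, the 3 vertices {b, c, e} are pairwise adjacent, and any tree decomposition puts a clique entirely inside one bag — forcing width ≥ 2. Hence tw(G) = 2 exactly.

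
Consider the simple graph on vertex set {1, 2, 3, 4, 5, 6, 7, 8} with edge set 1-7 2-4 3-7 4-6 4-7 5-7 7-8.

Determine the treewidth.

A width-1 tree decomposition is:
Bags: B1 = {4, 7}  B2 = {1, 7}  B3 = {3, 7}  B4 = {5, 7}  B5 = {7, 8}  B6 = {2, 4}  B7 = {4, 6}
Tree: B1–B2, B1–B3, B1–B4, B2–B5, B1–B6, B1–B7
Every bag has size at most 2, so the width is 2 − 1 = 1 and tw(G) ≤ 1. Since G has at least one edge (e.g. 4–7), it is not an edgeless graph, so tw(G) ≥ 1. Combining the bounds, tw(G) = 1.

1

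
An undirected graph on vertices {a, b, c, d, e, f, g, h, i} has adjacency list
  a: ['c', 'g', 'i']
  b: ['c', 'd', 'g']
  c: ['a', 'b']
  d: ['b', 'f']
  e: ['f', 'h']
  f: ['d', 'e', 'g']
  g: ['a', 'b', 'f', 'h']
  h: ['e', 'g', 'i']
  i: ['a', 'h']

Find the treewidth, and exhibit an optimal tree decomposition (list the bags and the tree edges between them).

Treewidth 3.
One such decomposition:
Bags: B1 = {a, b, c, d}  B2 = {a, b, d, g}  B3 = {a, d, f, g}  B4 = {a, f, g, i}  B5 = {f, g, h, i}  B6 = {e, f, h, i}
Tree: B1–B2, B2–B3, B3–B4, B4–B5, B5–B6

Each bag holds 4 vertices, so the decomposition has width 3, which upper-bounds the treewidth. For the lower bound: the 4 vertex sets {b,c,d}, {a}, {g}, {e,f,h,i} are disjoint, each induces a connected subgraph, and every pair is joined by at least one edge of G. Contracting each set to a single vertex therefore yields K_{4} as a minor, and since treewidth is minor-monotone, tw(G) ≥ tw(K_{4}) = 3. Therefore the treewidth is 3.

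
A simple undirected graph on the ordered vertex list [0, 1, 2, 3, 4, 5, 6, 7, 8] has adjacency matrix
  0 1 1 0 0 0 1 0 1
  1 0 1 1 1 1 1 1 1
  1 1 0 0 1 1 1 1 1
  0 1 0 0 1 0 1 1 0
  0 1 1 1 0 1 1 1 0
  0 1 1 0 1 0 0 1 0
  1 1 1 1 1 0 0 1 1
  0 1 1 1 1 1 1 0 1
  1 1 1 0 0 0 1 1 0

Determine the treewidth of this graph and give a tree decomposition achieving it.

Treewidth 4.
One optimal decomposition is:
Bags: B1 = {1, 2, 6, 7, 8}  B2 = {1, 2, 4, 6, 7}  B3 = {1, 2, 4, 5, 7}  B4 = {1, 3, 4, 6, 7}  B5 = {0, 1, 2, 6, 8}
Tree: B1–B2, B2–B3, B2–B4, B1–B5

The largest bag has 5 vertices, giving width 4; this decomposition certifies tw(G) ≤ 4. For the lower bound, the 5 vertices {1, 2, 4, 5, 7} are pairwise adjacent, and any tree decomposition puts a clique entirely inside one bag — forcing width ≥ 4. Hence tw(G) = 4 exactly.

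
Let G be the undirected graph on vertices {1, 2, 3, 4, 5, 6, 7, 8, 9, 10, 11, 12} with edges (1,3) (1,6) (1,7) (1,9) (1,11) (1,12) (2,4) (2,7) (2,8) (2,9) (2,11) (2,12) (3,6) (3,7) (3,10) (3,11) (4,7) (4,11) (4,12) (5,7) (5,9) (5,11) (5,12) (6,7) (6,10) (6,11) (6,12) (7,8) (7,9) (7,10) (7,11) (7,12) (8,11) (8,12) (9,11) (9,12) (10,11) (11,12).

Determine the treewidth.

4

A width-4 tree decomposition is:
Bags: B1 = {1, 7, 9, 11, 12}  B2 = {2, 7, 9, 11, 12}  B3 = {5, 7, 9, 11, 12}  B4 = {1, 6, 7, 11, 12}  B5 = {2, 4, 7, 11, 12}  B6 = {2, 7, 8, 11, 12}  B7 = {1, 3, 6, 7, 11}  B8 = {3, 6, 7, 10, 11}
Tree: B1–B2, B1–B3, B1–B4, B2–B5, B2–B6, B4–B7, B7–B8
Each bag holds 5 vertices, so the decomposition has width 4, which upper-bounds the treewidth. On the other hand G contains the 5-clique {3, 6, 7, 10, 11}. A clique must lie in a single bag of any decomposition, so no decomposition can have width below 4. Therefore the treewidth is 4.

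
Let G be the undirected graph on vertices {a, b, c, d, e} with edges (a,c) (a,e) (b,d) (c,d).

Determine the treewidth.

1

A width-1 tree decomposition is:
Bags: B1 = {c, d}  B2 = {b, d}  B3 = {a, c}  B4 = {a, e}
Tree: B1–B2, B1–B3, B3–B4
Each bag holds 2 vertices, so the decomposition has width 1, which upper-bounds the treewidth. Since G has at least one edge (e.g. d–c), it is not an edgeless graph, so tw(G) ≥ 1. Therefore the treewidth is 1.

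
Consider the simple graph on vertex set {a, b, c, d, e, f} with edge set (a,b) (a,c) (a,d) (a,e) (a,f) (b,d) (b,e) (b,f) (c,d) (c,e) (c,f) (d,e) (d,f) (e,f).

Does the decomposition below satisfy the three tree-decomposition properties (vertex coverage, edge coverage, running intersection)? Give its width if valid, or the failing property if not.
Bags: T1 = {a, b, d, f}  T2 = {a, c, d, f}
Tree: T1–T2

No — vertex e appears in no bag.

A tree decomposition must satisfy three properties: every vertex lies in some bag; for every edge, both endpoints lie together in some bag; and for every vertex, the bags containing it form a connected subtree. Here vertex e appears in no bag, so the decomposition is invalid.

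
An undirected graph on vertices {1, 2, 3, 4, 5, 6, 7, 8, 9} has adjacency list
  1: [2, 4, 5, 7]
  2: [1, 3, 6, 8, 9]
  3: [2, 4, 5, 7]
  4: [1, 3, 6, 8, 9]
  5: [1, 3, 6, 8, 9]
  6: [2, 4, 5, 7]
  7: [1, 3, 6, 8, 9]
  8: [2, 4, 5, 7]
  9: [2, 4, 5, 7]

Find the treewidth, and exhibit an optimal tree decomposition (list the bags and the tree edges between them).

The largest bag has 5 vertices, giving width 4; this decomposition certifies tw(G) ≤ 4. For the lower bound: the 5 vertex sets {4,6}, {2,3}, {5,9}, {7}, {1} are disjoint, each induces a connected subgraph, and every pair is joined by at least one edge of G. Contracting each set to a single vertex therefore yields K_{5} as a minor, and since treewidth is minor-monotone, tw(G) ≥ tw(K_{5}) = 4. The upper and lower bounds meet at 4, so that is the treewidth.

Treewidth 4.
Bags: B1 = {2, 4, 5, 6, 7}  B2 = {2, 3, 4, 5, 7}  B3 = {2, 4, 5, 7, 9}  B4 = {1, 2, 4, 5, 7}  B5 = {2, 4, 5, 7, 8}
Tree: B1–B2, B2–B3, B3–B4, B4–B5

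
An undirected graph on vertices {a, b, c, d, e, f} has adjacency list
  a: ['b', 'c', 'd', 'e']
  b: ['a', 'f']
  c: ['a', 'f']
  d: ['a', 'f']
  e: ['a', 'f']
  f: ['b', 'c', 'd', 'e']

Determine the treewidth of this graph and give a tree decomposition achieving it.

Every bag has size at most 3, so the width is 3 − 1 = 2 and tw(G) ≤ 2. The edges f–b–a–d–f form a cycle, so G is not a tree and its treewidth is at least 2. Therefore the treewidth is 2.

Treewidth 2.
One optimal decomposition is:
Bags: B1 = {a, b, f}  B2 = {a, d, f}  B3 = {a, c, f}  B4 = {a, e, f}
Tree: B1–B2, B2–B3, B3–B4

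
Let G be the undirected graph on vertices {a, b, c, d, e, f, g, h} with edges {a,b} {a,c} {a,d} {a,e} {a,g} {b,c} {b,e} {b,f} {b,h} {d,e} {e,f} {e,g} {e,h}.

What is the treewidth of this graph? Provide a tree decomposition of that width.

Treewidth 2.
One optimal decomposition is:
Bags: B1 = {a, b, e}  B2 = {a, b, c}  B3 = {a, d, e}  B4 = {b, e, h}  B5 = {a, e, g}  B6 = {b, e, f}
Tree: B1–B2, B1–B3, B1–B4, B3–B5, B4–B6

Each bag holds 3 vertices, so the decomposition has width 2, which upper-bounds the treewidth. For the lower bound, the 3 vertices {a, d, e} are pairwise adjacent, and any tree decomposition puts a clique entirely inside one bag — forcing width ≥ 2. Hence tw(G) = 2 exactly.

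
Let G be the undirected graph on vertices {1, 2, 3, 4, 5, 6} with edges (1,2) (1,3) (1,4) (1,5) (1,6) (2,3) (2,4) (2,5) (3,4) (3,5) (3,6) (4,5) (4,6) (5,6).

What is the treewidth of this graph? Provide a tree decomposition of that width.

Each bag holds 5 vertices, so the decomposition has width 4, which upper-bounds the treewidth. Conversely, {1, 2, 3, 4, 5} is a clique of size 5, and the vertices of any clique must share a bag in every tree decomposition; so some bag has ≥ 5 vertices and tw(G) ≥ 4. Hence tw(G) = 4 exactly.

Treewidth 4.
One such decomposition:
Bags: B1 = {1, 2, 3, 4, 5}  B2 = {1, 3, 4, 5, 6}
Tree: B1–B2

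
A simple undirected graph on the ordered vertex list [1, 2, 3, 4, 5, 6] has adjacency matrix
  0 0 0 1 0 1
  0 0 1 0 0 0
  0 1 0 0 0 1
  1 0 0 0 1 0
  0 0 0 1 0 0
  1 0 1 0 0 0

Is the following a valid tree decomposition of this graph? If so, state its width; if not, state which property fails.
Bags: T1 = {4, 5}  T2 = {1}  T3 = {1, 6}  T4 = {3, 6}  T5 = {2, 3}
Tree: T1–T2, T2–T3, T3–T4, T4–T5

A tree decomposition must satisfy three properties: every vertex lies in some bag; for every edge, both endpoints lie together in some bag; and for every vertex, the bags containing it form a connected subtree. Here edge (4,1) lies in no bag, so the decomposition is invalid.

No — edge (4,1) lies in no bag.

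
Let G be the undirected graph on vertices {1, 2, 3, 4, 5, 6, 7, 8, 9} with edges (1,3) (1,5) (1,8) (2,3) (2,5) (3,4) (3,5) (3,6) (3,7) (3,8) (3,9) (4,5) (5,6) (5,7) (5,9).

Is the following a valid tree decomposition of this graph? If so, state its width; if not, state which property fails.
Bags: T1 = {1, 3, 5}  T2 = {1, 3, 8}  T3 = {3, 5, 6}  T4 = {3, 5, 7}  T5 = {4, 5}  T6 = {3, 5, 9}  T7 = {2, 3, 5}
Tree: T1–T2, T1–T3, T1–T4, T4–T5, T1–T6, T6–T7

A tree decomposition must satisfy three properties: every vertex lies in some bag; for every edge, both endpoints lie together in some bag; and for every vertex, the bags containing it form a connected subtree. Here edge (3,4) lies in no bag, so the decomposition is invalid.

No — edge (3,4) lies in no bag.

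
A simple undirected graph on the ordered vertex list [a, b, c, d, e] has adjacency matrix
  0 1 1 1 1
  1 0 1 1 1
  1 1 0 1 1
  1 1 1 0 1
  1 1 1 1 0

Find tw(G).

A width-4 tree decomposition is:
Bags: B1 = {a, b, c, d, e}
Tree: (single bag)
With just one bag of size 5, the width is 5 − 1 = 4, so tw(G) ≤ 4. For the lower bound, the 5 vertices {a, b, c, d, e} are pairwise adjacent, and any tree decomposition puts a clique entirely inside one bag — forcing width ≥ 4. Combining the bounds, tw(G) = 4.

4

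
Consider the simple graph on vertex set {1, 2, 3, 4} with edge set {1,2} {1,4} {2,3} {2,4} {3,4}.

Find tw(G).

A width-2 tree decomposition is:
Bags: B1 = {2, 3, 4}  B2 = {1, 2, 4}
Tree: B1–B2
Each bag holds 3 vertices, so the decomposition has width 2, which upper-bounds the treewidth. Conversely, {1, 2, 4} is a clique of size 3, and the vertices of any clique must share a bag in every tree decomposition; so some bag has ≥ 3 vertices and tw(G) ≥ 2. Hence tw(G) = 2 exactly.

2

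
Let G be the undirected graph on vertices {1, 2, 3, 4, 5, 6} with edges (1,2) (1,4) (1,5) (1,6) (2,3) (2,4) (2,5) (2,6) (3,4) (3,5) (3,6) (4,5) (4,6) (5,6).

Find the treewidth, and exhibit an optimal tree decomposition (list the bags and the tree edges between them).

Treewidth 4.
One optimal decomposition is:
Bags: B1 = {1, 2, 4, 5, 6}  B2 = {2, 3, 4, 5, 6}
Tree: B1–B2

The largest bag has 5 vertices, giving width 4; this decomposition certifies tw(G) ≤ 4. On the other hand G contains the 5-clique {1, 2, 4, 5, 6}. A clique must lie in a single bag of any decomposition, so no decomposition can have width below 4. Hence tw(G) = 4 exactly.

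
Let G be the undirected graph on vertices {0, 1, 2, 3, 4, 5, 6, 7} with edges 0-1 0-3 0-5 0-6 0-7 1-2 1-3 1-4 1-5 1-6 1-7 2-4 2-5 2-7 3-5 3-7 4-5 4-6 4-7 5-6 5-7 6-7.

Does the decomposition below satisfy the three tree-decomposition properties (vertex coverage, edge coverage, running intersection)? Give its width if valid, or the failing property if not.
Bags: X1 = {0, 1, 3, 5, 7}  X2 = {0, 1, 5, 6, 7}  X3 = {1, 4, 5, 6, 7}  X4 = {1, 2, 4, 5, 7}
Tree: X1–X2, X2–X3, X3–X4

Every vertex of G appears in some bag (union = {0, 1, 2, 3, 4, 5, 6, 7}); every edge is covered by a bag; and for each vertex v the set of bags containing v is connected in the bag tree. The decomposition is therefore valid. The largest bag has 5 vertices, so the width is 4.

Yes; width 4.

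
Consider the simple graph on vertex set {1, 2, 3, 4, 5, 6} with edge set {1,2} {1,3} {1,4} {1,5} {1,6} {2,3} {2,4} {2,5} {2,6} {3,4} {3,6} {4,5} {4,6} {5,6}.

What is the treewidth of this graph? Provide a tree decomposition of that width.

Treewidth 4.
One such decomposition:
Bags: B1 = {1, 2, 3, 4, 6}  B2 = {1, 2, 4, 5, 6}
Tree: B1–B2

Each bag holds 5 vertices, so the decomposition has width 4, which upper-bounds the treewidth. For the lower bound, the 5 vertices {1, 2, 3, 4, 6} are pairwise adjacent, and any tree decomposition puts a clique entirely inside one bag — forcing width ≥ 4. Combining the bounds, tw(G) = 4.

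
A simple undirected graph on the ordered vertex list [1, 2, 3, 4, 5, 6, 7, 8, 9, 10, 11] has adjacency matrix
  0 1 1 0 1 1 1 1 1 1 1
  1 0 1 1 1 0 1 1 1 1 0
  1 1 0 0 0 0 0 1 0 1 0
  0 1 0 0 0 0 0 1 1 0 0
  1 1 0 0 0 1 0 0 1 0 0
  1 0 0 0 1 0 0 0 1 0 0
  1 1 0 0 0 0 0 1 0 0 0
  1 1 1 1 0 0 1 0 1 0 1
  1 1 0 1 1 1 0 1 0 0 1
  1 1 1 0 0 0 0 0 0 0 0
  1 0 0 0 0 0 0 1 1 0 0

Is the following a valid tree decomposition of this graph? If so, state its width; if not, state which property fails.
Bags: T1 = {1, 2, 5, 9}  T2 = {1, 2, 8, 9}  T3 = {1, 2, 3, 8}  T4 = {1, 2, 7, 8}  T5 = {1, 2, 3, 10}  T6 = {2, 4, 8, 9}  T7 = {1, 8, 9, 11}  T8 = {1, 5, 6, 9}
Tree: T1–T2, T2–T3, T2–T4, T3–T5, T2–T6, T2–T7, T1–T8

Yes; width 3.

Vertex coverage: the bags together contain {1, 2, 3, 4, 5, 6, 7, 8, 9, 10, 11}, the full vertex set. Edge coverage: each edge of G has both endpoints in at least one bag. Running intersection: for every vertex, the bags containing it form a connected subtree. All three properties hold, so this is a valid tree decomposition of width max|bag| − 1 = 3, and hence tw(G) ≤ 3.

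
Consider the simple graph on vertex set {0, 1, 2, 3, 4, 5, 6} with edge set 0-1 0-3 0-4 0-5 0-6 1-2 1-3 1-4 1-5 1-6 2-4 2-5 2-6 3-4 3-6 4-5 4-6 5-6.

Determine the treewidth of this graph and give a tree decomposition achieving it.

The largest bag has 5 vertices, giving width 4; this decomposition certifies tw(G) ≤ 4. On the other hand G contains the 5-clique {0, 1, 3, 4, 6}. A clique must lie in a single bag of any decomposition, so no decomposition can have width below 4. Therefore the treewidth is 4.

Treewidth 4.
Bags: B1 = {0, 1, 4, 5, 6}  B2 = {1, 2, 4, 5, 6}  B3 = {0, 1, 3, 4, 6}
Tree: B1–B2, B1–B3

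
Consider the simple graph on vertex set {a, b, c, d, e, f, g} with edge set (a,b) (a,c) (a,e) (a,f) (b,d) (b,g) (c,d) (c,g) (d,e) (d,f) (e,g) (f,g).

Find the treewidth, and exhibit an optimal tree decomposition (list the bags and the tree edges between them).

Treewidth 3.
One such decomposition:
Bags: B1 = {a, d, e, g}  B2 = {a, b, d, g}  B3 = {a, d, f, g}  B4 = {a, c, d, g}
Tree: B1–B2, B2–B3, B3–B4

Every bag has size at most 4, so the width is 4 − 1 = 3 and tw(G) ≤ 3. For the lower bound: the 4 vertex sets {d,e}, {a,b}, {g}, {f} are disjoint, each induces a connected subgraph, and every pair is joined by at least one edge of G. Contracting each set to a single vertex therefore yields K_{4} as a minor, and since treewidth is minor-monotone, tw(G) ≥ tw(K_{4}) = 3. Combining the bounds, tw(G) = 3.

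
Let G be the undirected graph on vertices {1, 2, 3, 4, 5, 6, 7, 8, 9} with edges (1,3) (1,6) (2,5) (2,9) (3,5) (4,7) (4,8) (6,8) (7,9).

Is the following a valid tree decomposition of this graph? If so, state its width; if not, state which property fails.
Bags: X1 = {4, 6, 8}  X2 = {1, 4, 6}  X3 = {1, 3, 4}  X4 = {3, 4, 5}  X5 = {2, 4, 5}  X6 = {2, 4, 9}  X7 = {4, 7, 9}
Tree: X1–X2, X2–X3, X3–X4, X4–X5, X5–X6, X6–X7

Vertex coverage: the bags together contain {1, 2, 3, 4, 5, 6, 7, 8, 9}, the full vertex set. Edge coverage: each edge of G has both endpoints in at least one bag. Running intersection: for every vertex, the bags containing it form a connected subtree. All three properties hold, so this is a valid tree decomposition of width max|bag| − 1 = 2, and hence tw(G) ≤ 2.

Yes; width 2.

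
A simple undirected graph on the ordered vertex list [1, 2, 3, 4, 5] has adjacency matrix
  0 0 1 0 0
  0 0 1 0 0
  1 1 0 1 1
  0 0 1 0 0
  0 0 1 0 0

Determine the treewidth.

1

A width-1 tree decomposition is:
Bags: B1 = {2, 3}  B2 = {3, 4}  B3 = {3, 5}  B4 = {1, 3}
Tree: B1–B2, B2–B3, B2–B4
Every bag has size at most 2, so the width is 2 − 1 = 1 and tw(G) ≤ 1. Since G has at least one edge (e.g. 3–2), it is not an edgeless graph, so tw(G) ≥ 1. Hence tw(G) = 1 exactly.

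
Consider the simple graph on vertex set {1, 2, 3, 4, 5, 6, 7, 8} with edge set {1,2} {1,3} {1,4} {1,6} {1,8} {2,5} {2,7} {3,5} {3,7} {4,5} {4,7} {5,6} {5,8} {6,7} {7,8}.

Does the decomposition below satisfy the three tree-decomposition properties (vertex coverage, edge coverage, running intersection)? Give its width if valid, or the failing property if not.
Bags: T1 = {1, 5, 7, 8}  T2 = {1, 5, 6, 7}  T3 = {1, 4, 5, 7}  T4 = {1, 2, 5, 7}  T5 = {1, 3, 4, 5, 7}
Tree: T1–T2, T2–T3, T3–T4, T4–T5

No — bags containing vertex 4 are not connected in the tree.

A tree decomposition must satisfy three properties: every vertex lies in some bag; for every edge, both endpoints lie together in some bag; and for every vertex, the bags containing it form a connected subtree. Here bags containing vertex 4 are not connected in the tree, so the decomposition is invalid.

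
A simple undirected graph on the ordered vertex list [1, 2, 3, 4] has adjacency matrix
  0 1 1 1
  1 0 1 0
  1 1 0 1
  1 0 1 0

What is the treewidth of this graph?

2

A width-2 tree decomposition is:
Bags: B1 = {1, 3, 4}  B2 = {1, 2, 3}
Tree: B1–B2
Every bag has size at most 3, so the width is 3 − 1 = 2 and tw(G) ≤ 2. For the lower bound, the 3 vertices {1, 2, 3} are pairwise adjacent, and any tree decomposition puts a clique entirely inside one bag — forcing width ≥ 2. Hence tw(G) = 2 exactly.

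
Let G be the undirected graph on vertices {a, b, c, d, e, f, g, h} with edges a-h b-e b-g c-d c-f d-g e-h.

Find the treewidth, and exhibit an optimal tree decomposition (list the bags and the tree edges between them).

The largest bag has 2 vertices, giving width 1; this decomposition certifies tw(G) ≤ 1. Since G has at least one edge (e.g. f–c), it is not an edgeless graph, so tw(G) ≥ 1. Hence tw(G) = 1 exactly.

Treewidth 1.
One optimal decomposition is:
Bags: B1 = {c, f}  B2 = {c, d}  B3 = {d, g}  B4 = {b, g}  B5 = {b, e}  B6 = {e, h}  B7 = {a, h}
Tree: B1–B2, B2–B3, B3–B4, B4–B5, B5–B6, B6–B7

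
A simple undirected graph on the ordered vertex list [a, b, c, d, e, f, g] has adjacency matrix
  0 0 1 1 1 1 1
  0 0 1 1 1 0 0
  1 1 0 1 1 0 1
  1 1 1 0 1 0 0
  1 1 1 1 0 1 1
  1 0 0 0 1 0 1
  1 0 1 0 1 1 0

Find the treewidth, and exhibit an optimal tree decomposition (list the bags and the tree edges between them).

Every bag has size at most 4, so the width is 4 − 1 = 3 and tw(G) ≤ 3. On the other hand G contains the 4-clique {a, c, d, e}. A clique must lie in a single bag of any decomposition, so no decomposition can have width below 3. Combining the bounds, tw(G) = 3.

Treewidth 3.
One optimal decomposition is:
Bags: B1 = {a, c, d, e}  B2 = {a, c, e, g}  B3 = {a, e, f, g}  B4 = {b, c, d, e}
Tree: B1–B2, B2–B3, B1–B4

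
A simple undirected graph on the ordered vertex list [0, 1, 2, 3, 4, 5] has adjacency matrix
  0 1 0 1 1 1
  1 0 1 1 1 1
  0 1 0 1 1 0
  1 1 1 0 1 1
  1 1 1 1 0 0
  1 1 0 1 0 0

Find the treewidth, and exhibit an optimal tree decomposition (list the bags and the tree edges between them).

Treewidth 3.
One such decomposition:
Bags: B1 = {0, 1, 3, 4}  B2 = {0, 1, 3, 5}  B3 = {1, 2, 3, 4}
Tree: B1–B2, B1–B3

The largest bag has 4 vertices, giving width 3; this decomposition certifies tw(G) ≤ 3. On the other hand G contains the 4-clique {0, 1, 3, 4}. A clique must lie in a single bag of any decomposition, so no decomposition can have width below 3. Hence tw(G) = 3 exactly.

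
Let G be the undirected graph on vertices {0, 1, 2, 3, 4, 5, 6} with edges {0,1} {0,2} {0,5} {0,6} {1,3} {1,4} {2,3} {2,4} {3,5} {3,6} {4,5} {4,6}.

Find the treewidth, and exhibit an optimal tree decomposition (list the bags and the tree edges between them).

Every bag has size at most 4, so the width is 4 − 1 = 3 and tw(G) ≤ 3. For the lower bound: the 4 vertex sets {4,5}, {0,6}, {3}, {1} are disjoint, each induces a connected subgraph, and every pair is joined by at least one edge of G. Contracting each set to a single vertex therefore yields K_{4} as a minor, and since treewidth is minor-monotone, tw(G) ≥ tw(K_{4}) = 3. Hence tw(G) = 3 exactly.

Treewidth 3.
Bags: B1 = {0, 3, 4, 5}  B2 = {0, 3, 4, 6}  B3 = {0, 1, 3, 4}  B4 = {0, 2, 3, 4}
Tree: B1–B2, B2–B3, B3–B4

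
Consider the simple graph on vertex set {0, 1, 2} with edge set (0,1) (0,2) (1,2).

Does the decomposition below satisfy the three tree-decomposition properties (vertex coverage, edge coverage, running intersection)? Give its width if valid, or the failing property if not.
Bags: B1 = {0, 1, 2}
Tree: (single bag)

Yes; width 2.

Checking the three conditions: (i) the bags cover all of {0, 1, 2}; (ii) for each edge, some bag contains both endpoints; (iii) the bags containing any fixed vertex form a subtree. All hold, so the decomposition is valid with width 3 − 1 = 2.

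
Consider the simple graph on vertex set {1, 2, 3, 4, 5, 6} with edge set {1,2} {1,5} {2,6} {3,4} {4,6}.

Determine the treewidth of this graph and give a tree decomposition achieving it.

Treewidth 1.
Bags: B1 = {3, 4}  B2 = {4, 6}  B3 = {2, 6}  B4 = {1, 2}  B5 = {1, 5}
Tree: B1–B2, B2–B3, B3–B4, B4–B5

Every bag has size at most 2, so the width is 2 − 1 = 1 and tw(G) ≤ 1. Any graph with an edge has treewidth ≥ 1, and G has the edge 3–4. Hence tw(G) = 1 exactly.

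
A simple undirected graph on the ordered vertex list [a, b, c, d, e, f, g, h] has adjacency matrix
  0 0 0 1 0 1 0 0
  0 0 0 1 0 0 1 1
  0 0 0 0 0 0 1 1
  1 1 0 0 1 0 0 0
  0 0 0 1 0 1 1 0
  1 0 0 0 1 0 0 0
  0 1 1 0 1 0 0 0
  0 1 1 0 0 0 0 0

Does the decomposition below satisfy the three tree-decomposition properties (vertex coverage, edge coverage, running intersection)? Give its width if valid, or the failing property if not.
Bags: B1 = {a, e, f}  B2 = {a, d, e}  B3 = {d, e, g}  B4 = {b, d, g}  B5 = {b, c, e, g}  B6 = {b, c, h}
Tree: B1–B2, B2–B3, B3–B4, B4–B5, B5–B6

A tree decomposition must satisfy three properties: every vertex lies in some bag; for every edge, both endpoints lie together in some bag; and for every vertex, the bags containing it form a connected subtree. Here bags containing vertex e are not connected in the tree, so the decomposition is invalid.

No — bags containing vertex e are not connected in the tree.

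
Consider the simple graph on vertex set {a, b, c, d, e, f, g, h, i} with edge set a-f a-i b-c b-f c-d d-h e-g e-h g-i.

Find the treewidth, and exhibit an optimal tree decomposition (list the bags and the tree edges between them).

Each bag holds 3 vertices, so the decomposition has width 2, which upper-bounds the treewidth. Since f–b–c–d–h–e–g–i–a–f is a cycle in G, G is not acyclic. Forests are exactly the graphs of treewidth ≤ 1, so tw(G) ≥ 2. Therefore the treewidth is 2.

Treewidth 2.
Bags: B1 = {b, c, f}  B2 = {c, d, f}  B3 = {d, f, h}  B4 = {e, f, h}  B5 = {e, f, g}  B6 = {f, g, i}  B7 = {a, f, i}
Tree: B1–B2, B2–B3, B3–B4, B4–B5, B5–B6, B6–B7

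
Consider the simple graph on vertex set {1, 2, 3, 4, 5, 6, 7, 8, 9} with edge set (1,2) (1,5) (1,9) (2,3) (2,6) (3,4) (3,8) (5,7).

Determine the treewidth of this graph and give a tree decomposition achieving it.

Treewidth 1.
One such decomposition:
Bags: B1 = {1, 2}  B2 = {1, 5}  B3 = {5, 7}  B4 = {2, 3}  B5 = {2, 6}  B6 = {3, 8}  B7 = {1, 9}  B8 = {3, 4}
Tree: B1–B2, B2–B3, B1–B4, B4–B5, B4–B6, B2–B7, B4–B8

The largest bag has 2 vertices, giving width 1; this decomposition certifies tw(G) ≤ 1. Any graph with an edge has treewidth ≥ 1, and G has the edge 1–2. Hence tw(G) = 1 exactly.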